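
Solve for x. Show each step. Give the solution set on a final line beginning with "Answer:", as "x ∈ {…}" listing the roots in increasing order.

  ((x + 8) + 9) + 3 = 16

Step 1. [((x + 8) + 9) + 3 = 16] the outer +3 inverts by subtracting 3. So sub: (x + 8) + 9 = 13.
Step 2. [(x + 8) + 9 = 13] subtract 9: x sits inside (… + 9), so sub: x + 8 = 4.
Step 3. [x + 8 = 4] subtract 8: x sits inside (… + 8) ⇒ sub: x = -4.

Answer: x ∈ {-4}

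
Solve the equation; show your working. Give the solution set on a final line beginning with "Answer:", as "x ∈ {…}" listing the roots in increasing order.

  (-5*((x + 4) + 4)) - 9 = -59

Step 1. [(-5*((x + 4) + 4)) - 9 = -59] add 9: x sits inside (… - 9), so sub: -5*((x + 4) + 4) = -50.
Step 2. [-5*((x + 4) + 4) = -50] divide by the outer -5, so div: (x + 4) + 4 = 10.
Step 3. [(x + 4) + 4 = 10] +4 is outermost — subtract 4 both sides, so sub: x + 4 = 6.
Step 4. [x + 4 = 6] 4 comes off first (subtract 4). So sub: x = 2.

Answer: x ∈ {2}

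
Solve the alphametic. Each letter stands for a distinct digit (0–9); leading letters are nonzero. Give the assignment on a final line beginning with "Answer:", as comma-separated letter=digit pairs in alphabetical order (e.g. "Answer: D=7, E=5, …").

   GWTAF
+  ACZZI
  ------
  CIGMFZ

Step 1. [col 1: F + I ≡ Z (mod 10)] Z=2 is one option consistent with column 1 (F + I ≡ Z (mod 10), carry-in 0) — take it. So Z=2.
Step 2. [col 1: F + I ≡ Z (mod 10)] column 1 (F + I ≡ Z (mod 10), carry-in 0) doesn't pin F yet; pick F=9 and continue ⇒ F=9.
Step 3. [C] the sum has 6 digits but both addends have 5; that extra leading digit C is the final carry, namely 1 ⇒ C=1.
Step 4. [col 1: F + I ≡ Z (mod 10)] column 1 reads F+I+carry(0)=Z with F=9, Z=2; with digits 1,2,9 already taken and all letters distinct, the only value for I is 3. So I=3.
Step 5. [col 2: A + Z ≡ F (mod 10)] in column 2 we have A+Z≡F with carry-in 1; given Z=2, F=9 and digits 1,2,3,9 already taken and all letters distinct, that pins A to 6. So A=6.
Step 6. [col 3: T + Z ≡ M (mod 10)] T=8 is one option consistent with column 3 (T + Z ≡ M (mod 10), carry-in 0) — take it, so T=8.
Step 7. [col 3: T + Z ≡ M (mod 10)] column 3 reads T+Z+carry(0)=M with T=8, Z=2; with digits 1,2,3,6,8,9 already taken and all letters distinct, the only value for M is 0 ⇒ M=0.
Step 8. [col 4: W + C ≡ G (mod 10)] column 4: given C=1, carry-in 1, and digits 0,1,2,3,6,8,9 already taken and all letters distinct, W+C≡G (mod 10) forces G=7. So G=7.
Step 9. [col 4: W + C ≡ G (mod 10)] column 4: given C=1, G=7, carry-in 1, and digits 0,1,2,3,6,7,8,9 already taken and all letters distinct, W+C≡G (mod 10) forces W=5, so W=5.

Answer: A=6, C=1, F=9, G=7, I=3, M=0, T=8, W=5, Z=2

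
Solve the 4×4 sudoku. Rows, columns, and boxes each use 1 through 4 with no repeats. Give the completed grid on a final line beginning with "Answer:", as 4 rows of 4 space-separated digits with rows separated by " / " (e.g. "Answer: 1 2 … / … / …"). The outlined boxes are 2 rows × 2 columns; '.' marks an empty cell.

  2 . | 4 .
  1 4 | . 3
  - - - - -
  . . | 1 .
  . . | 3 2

Step 1. [r3c1∈{3,4}] col 1 places 3 nowhere but r3c1. So r3c1=3.
Step 2. [r1c2∈{3}] r1c2 is down to just 3, so r1c2=3.
Step 3. [r4c1∈{4}] nothing but 4 survives at r4c1 ⇒ r4c1=4.
Step 4. [r3c2∈{2}] r3c2's peers cover all but 2 ⇒ r3c2=2.
Step 5. [r1c4∈{1}] r1c4 is down to just 1. So r1c4=1.
Step 6. [r2c3∈{2}] only 2 remains possible at r2c3. So r2c3=2.
Step 7. [r3c4∈{4}] r3c4 has the single candidate 4, so r3c4=4.
Step 8. [r4c2∈{1}] only 1 remains possible at r4c2 ⇒ r4c2=1.

Answer: 2 3 4 1 / 1 4 2 3 / 3 2 1 4 / 4 1 3 2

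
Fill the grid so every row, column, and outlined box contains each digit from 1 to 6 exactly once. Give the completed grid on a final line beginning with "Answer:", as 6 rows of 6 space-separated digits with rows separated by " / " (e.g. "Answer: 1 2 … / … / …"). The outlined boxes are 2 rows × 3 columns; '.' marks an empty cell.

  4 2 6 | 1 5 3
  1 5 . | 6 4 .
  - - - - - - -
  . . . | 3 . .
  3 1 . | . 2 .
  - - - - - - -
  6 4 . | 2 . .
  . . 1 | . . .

Step 1. [r4c6∈{4,5,6}] r4c6 is the only open cell in row 4 admitting 6. So r4c6=6.
Step 2. [r3c3∈{2,4,5}] across col 3, 2 lands solely at r3c3 ⇒ r3c3=2.
Step 3. [r3c6∈{1,4,5}] in row 3, 4 fits only at r3c6, so r3c6=4.
Step 4. [r6c6∈{5}] r6c6 has the single candidate 5 ⇒ r6c6=5.
Step 5. [r5c3∈{3,5}] r5c3 is the only open cell in row 5 admitting 5. So r5c3=5.
Step 6. [r5c5∈{1,3}] 3 has one home in row 5: r5c5, so r5c5=3.
Step 7. [r3c5∈{1}] r3c5 has the single candidate 1, so r3c5=1.
Step 8. [r4c3∈{4}] r4c3 has the single candidate 4. So r4c3=4.
Step 9. [r4c4∈{5}] r4c4's peers cover all but 5. So r4c4=5.
Step 10. [r6c2∈{3}] nothing but 3 survives at r6c2 ⇒ r6c2=3.
Step 11. [r2c6∈{2}] r2c6 has the single candidate 2, so r2c6=2.
Step 12. [r6c4∈{4}] only 4 remains possible at r6c4 ⇒ r6c4=4.
Step 13. [r5c6∈{1}] r5c6 has the single candidate 1, so r5c6=1.
Step 14. [r6c5∈{6}] r6c5's peers cover all but 6, so r6c5=6.
Step 15. [r2c3∈{3}] only 3 remains possible at r2c3, so r2c3=3.
Step 16. [r3c1∈{5}] only 5 remains possible at r3c1 ⇒ r3c1=5.
Step 17. [r3c2∈{6}] r3c2 is down to just 6, so r3c2=6.
Step 18. [r6c1∈{2}] r6c1 has the single candidate 2 ⇒ r6c1=2.

Answer: 4 2 6 1 5 3 / 1 5 3 6 4 2 / 5 6 2 3 1 4 / 3 1 4 5 2 6 / 6 4 5 2 3 1 / 2 3 1 4 6 5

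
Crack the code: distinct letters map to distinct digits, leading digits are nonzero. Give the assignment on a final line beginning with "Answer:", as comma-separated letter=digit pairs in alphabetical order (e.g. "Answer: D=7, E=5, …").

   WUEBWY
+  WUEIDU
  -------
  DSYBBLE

Step 1. [col 1: Y + U ≡ E (mod 10)] several values work for U in column 1 (Y + U ≡ E (mod 10), carry-in 0); try U=2 ⇒ U=2.
Step 2. [col 1: Y + U ≡ E (mod 10)] no forcing yet in column 1 (carry-in 0); E=7 is free and consistent — try it, so E=7.
Step 3. [D] the sum has 7 digits but both addends have 6; that extra leading digit D is the final carry, namely 1. So D=1.
Step 4. [col 1: Y + U ≡ E (mod 10)] in column 1 we have Y+U≡E with carry-in 0; given U=2, E=7 and digits 1,2,7 already taken and all letters distinct, that pins Y to 5, so Y=5.
Step 5. [col 2: W + D ≡ L (mod 10)] no forcing yet in column 2 (carry-in 0); L=9 is free and consistent — try it, so L=9.
Step 6. [col 2: W + D ≡ L (mod 10)] column 2: given D=1, L=9, carry-in 0, and digits 1,2,5,7,9 already taken and all letters distinct, W+D≡L (mod 10) forces W=8, so W=8.
Step 7. [col 3: B + I ≡ B (mod 10)] column 3 reads B+I+carry(0)=B with nothing yet; with digits 1,2,5,7,8,9 already taken and all letters distinct, the only value for I is 0, so I=0.
Step 8. [col 3: B + I ≡ B (mod 10)] column 3 (B + I ≡ B (mod 10), carry-in 0) doesn't pin B yet; pick B=4 and continue ⇒ B=4.
Step 9. [col 6: W + W ≡ S (mod 10)] column 6 reads W+W+carry(0)=S with W=8; with digits 0,1,2,4,5,7,8,9 already taken and all letters distinct, the only value for S is 6. So S=6.

Answer: B=4, D=1, E=7, I=0, L=9, S=6, U=2, W=8, Y=5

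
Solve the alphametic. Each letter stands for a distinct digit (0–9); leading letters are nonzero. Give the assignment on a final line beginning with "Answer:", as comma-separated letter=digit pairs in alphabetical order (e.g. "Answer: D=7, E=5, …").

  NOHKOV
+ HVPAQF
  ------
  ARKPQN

Step 1. [col 1: V + F ≡ N (mod 10)] no forcing yet in column 1 (carry-in 0); V=8 is free and consistent — try it ⇒ V=8.
Step 2. [col 1: V + F ≡ N (mod 10)] column 1 (V + F ≡ N (mod 10), carry-in 0) doesn't pin N yet; pick N=3 and continue, so N=3.
Step 3. [col 1: V + F ≡ N (mod 10)] from column 1 (V=8, N=3, carry-in 0, digits 3,8 already taken and all letters distinct): F must equal 5 ⇒ F=5.
Step 4. [col 2: O + Q ≡ Q (mod 10)] in column 2 we have O+Q≡Q with carry-in 1; given nothing yet and digits 3,5,8 already taken and all letters distinct, that pins O to 9. So O=9.
Step 5. [col 2: O + Q ≡ Q (mod 10)] several values work for Q in column 2 (O + Q ≡ Q (mod 10), carry-in 1); try Q=0, so Q=0.
Step 6. [col 3: K + A ≡ P (mod 10)] several values work for A in column 3 (K + A ≡ P (mod 10), carry-in 1); try A=6. So A=6.
Step 7. [col 3: K + A ≡ P (mod 10)] column 3 (K + A ≡ P (mod 10), carry-in 1) doesn't pin P yet; pick P=1 and continue, so P=1.
Step 8. [col 3: K + A ≡ P (mod 10)] from column 3 (A=6, P=1, carry-in 1, digits 0,1,3,5,6,8,9 already taken and all letters distinct): K must equal 4. So K=4.
Step 9. [col 4: H + P ≡ K (mod 10)] from column 4 (P=1, K=4, carry-in 1, digits 0,1,3,4,5,6,8,9 already taken and all letters distinct): H must equal 2. So H=2.
Step 10. [col 5: O + V ≡ R (mod 10)] from column 5 (O=9, V=8, carry-in 0, digits 0,1,2,3,4,5,6,8,9 already taken and all letters distinct): R must equal 7. So R=7.

Answer: A=6, F=5, H=2, K=4, N=3, O=9, P=1, Q=0, R=7, V=8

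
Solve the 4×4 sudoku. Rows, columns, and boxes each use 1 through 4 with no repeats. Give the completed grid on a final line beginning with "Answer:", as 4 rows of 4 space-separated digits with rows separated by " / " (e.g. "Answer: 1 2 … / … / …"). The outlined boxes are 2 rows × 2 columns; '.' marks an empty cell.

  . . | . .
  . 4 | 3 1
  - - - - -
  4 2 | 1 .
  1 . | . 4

Step 1. [r1c4∈{2}] nothing but 2 survives at r1c4, so r1c4=2.
Step 2. [r4c2∈{3}] r4c2 is down to just 3, so r4c2=3.
Step 3. [r4c3∈{2}] r4c3 has the single candidate 2. So r4c3=2.
Step 4. [r1c3∈{4}] r1c3 is down to just 4. So r1c3=4.
Step 5. [r3c4∈{3}] nothing but 3 survives at r3c4 ⇒ r3c4=3.
Step 6. [r1c1∈{3}] nothing but 3 survives at r1c1, so r1c1=3.
Step 7. [r1c2∈{1}] r1c2's peers cover all but 1, so r1c2=1.
Step 8. [r2c1∈{2}] nothing but 2 survives at r2c1, so r2c1=2.

Answer: 3 1 4 2 / 2 4 3 1 / 4 2 1 3 / 1 3 2 4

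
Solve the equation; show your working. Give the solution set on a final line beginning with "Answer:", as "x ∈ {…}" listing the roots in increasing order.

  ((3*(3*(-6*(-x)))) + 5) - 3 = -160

Step 1. [((3*(3*(-6*(-x)))) + 5) - 3 = -160] 3 comes off first (add 3), so sub: (3*(3*(-6*(-x)))) + 5 = -157.
Step 2. [(3*(3*(-6*(-x)))) + 5 = -157] subtract 5: x sits inside (… + 5). So sub: 3*(3*(-6*(-x))) = -162.
Step 3. [3*(3*(-6*(-x))) = -162] LHS = 3·(…); ÷3 both sides, so div: 3*(-6*(-x)) = -54.
Step 4. [3*(-6*(-x)) = -54] leading coefficient 3: divide by 3 ⇒ div: -6*(-x) = -18.
Step 5. [-6*(-x) = -18] leading coefficient -6: divide by -6. So div: -x = 3.
Step 6. [-x = 3] flip signs both sides. So neg: x = -3.

Answer: x ∈ {-3}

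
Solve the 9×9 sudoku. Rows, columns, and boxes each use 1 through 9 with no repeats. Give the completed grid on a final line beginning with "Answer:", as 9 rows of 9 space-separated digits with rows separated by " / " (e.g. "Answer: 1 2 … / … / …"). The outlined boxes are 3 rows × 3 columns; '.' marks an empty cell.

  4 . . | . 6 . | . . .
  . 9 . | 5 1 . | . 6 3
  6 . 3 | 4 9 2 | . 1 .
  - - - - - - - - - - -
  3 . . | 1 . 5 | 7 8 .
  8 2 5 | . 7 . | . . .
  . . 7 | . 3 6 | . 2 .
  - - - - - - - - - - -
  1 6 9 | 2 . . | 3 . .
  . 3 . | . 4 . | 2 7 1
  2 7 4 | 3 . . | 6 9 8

Step 1. [r4c9∈{4,6,9}] row 4 places 9 nowhere but r4c9, so r4c9=9.
Step 2. [r1c8∈{5}] only 5 remains possible at r1c8 ⇒ r1c8=5.
Step 3. [r5c6∈{4,9}] 4 has one home in col 6: r5c6. So r5c6=4.
Step 4. [r1c4∈{7,8}] col 4 places 7 nowhere but r1c4 ⇒ r1c4=7.
Step 5. [r2c6∈{8}] only 8 remains possible at r2c6, so r2c6=8.
Step 6. [r7c9∈{4,5}] in box 9, 5 fits only at r7c9, so r7c9=5.
Step 7. [r1c3∈{1,2,8}] across col 3, 1 lands solely at r1c3 ⇒ r1c3=1.
Step 8. [r8c4∈{6,8,9}] across row 8, 6 lands solely at r8c4, so r8c4=6.
Step 9. [r6c9∈{4}] r6c9's peers cover all but 4, so r6c9=4.
Step 10. [r1c2∈{8}] r1c2 has the single candidate 8. So r1c2=8.
Step 11. [r6c2∈{1}] only 1 remains possible at r6c2, so r6c2=1.
Step 12. [r6c4∈{8,9}] 8 has one home in row 6: r6c4, so r6c4=8.
Step 13. [r4c2∈{4}] only 4 remains possible at r4c2 ⇒ r4c2=4.
Step 14. [r3c2∈{5}] r3c2's peers cover all but 5, so r3c2=5.
Step 15. [r5c9∈{6}] r5c9 is down to just 6. So r5c9=6.
Step 16. [r5c7∈{1}] r5c7 has the single candidate 1. So r5c7=1.
Step 17. [r5c4∈{9}] nothing but 9 survives at r5c4, so r5c4=9.
Step 18. [r2c1∈{7}] r2c1 has the single candidate 7, so r2c1=7.
Step 19. [r2c7∈{4}] only 4 remains possible at r2c7 ⇒ r2c7=4.
Step 20. [r7c5∈{8}] r7c5 has the single candidate 8, so r7c5=8.
Step 21. [r4c3∈{6}] only 6 remains possible at r4c3 ⇒ r4c3=6.
Step 22. [r1c9∈{2}] r1c9 is down to just 2 ⇒ r1c9=2.
Step 23. [r2c3∈{2}] r2c3 is down to just 2. So r2c3=2.
Step 24. [r8c3∈{8}] r8c3's peers cover all but 8. So r8c3=8.
Step 25. [r9c6∈{1}] r9c6's peers cover all but 1 ⇒ r9c6=1.
Step 26. [r8c6∈{9}] only 9 remains possible at r8c6, so r8c6=9.
Step 27. [r8c1∈{5}] r8c1 has the single candidate 5 ⇒ r8c1=5.
Step 28. [r6c1∈{9}] r6c1 has the single candidate 9. So r6c1=9.
Step 29. [r4c5∈{2}] r4c5 has the single candidate 2. So r4c5=2.
Step 30. [r3c9∈{7}] only 7 remains possible at r3c9 ⇒ r3c9=7.
Step 31. [r7c6∈{7}] only 7 remains possible at r7c6. So r7c6=7.
Step 32. [r1c6∈{3}] r1c6 is down to just 3 ⇒ r1c6=3.
Step 33. [r9c5∈{5}] r9c5's peers cover all but 5, so r9c5=5.
Step 34. [r6c7∈{5}] only 5 remains possible at r6c7, so r6c7=5.
Step 35. [r5c8∈{3}] r5c8 has the single candidate 3 ⇒ r5c8=3.
Step 36. [r1c7∈{9}] nothing but 9 survives at r1c7 ⇒ r1c7=9.
Step 37. [r3c7∈{8}] only 8 remains possible at r3c7. So r3c7=8.
Step 38. [r7c8∈{4}] nothing but 4 survives at r7c8 ⇒ r7c8=4.

Answer: 4 8 1 7 6 3 9 5 2 / 7 9 2 5 1 8 4 6 3 / 6 5 3 4 9 2 8 1 7 / 3 4 6 1 2 5 7 8 9 / 8 2 5 9 7 4 1 3 6 / 9 1 7 8 3 6 5 2 4 / 1 6 9 2 8 7 3 4 5 / 5 3 8 6 4 9 2 7 1 / 2 7 4 3 5 1 6 9 8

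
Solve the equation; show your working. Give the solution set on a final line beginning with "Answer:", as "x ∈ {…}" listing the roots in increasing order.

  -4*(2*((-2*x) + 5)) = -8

Step 1. [-4*(2*((-2*x) + 5)) = -8] leading coefficient -4: divide by -4, so div: 2*((-2*x) + 5) = 2.
Step 2. [2*((-2*x) + 5) = 2] leading coefficient 2: divide by 2, so div: (-2*x) + 5 = 1.
Step 3. [(-2*x) + 5 = 1] the outer +5 inverts by subtracting 5 ⇒ sub: -2*x = -4.
Step 4. [-2*x = -4] leading coefficient -2: divide by -2. So div: x = 2.

Answer: x ∈ {2}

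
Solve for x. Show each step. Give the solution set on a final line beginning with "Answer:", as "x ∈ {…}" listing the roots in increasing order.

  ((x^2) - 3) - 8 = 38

Step 1. [((x^2) - 3) - 8 = 38] -8 is outermost — add 8 both sides ⇒ sub: (x^2) - 3 = 46.
Step 2. [(x^2) - 3 = 46] 3 comes off first (add 3). So sub: x^2 = 49.
Step 3. [x^2 = 49] LHS squared, RHS 49 ≥ 0: apply √ (±), so sqrt: x = 7 or -7.

Answer: x ∈ {-7, 7}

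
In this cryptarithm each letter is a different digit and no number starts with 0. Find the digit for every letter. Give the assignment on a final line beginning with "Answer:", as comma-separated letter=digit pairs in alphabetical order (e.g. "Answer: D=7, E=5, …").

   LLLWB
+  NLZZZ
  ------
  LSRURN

Step 1. [L] adding two 5-digit numbers gives at most 5+1 digits, and here it does — L is that final carry and must be 1, so L=1.
Step 2. [col 1: B + Z ≡ N (mod 10)] B=5 is one option consistent with column 1 (B + Z ≡ N (mod 10), carry-in 0) — take it ⇒ B=5.
Step 3. [col 1: B + Z ≡ N (mod 10)] no forcing yet in column 1 (carry-in 0); N=9 is free and consistent — try it, so N=9.
Step 4. [col 1: B + Z ≡ N (mod 10)] from column 1 (B=5, N=9, carry-in 0, digits 1,5,9 already taken and all letters distinct): Z must equal 4 ⇒ Z=4.
Step 5. [col 2: W + Z ≡ R (mod 10)] W=8 is one option consistent with column 2 (W + Z ≡ R (mod 10), carry-in 0) — take it. So W=8.
Step 6. [col 2: W + Z ≡ R (mod 10)] from column 2 (W=8, Z=4, carry-in 0, digits 1,4,5,8,9 already taken and all letters distinct): R must equal 2. So R=2.
Step 7. [col 3: L + Z ≡ U (mod 10)] column 3: given L=1, Z=4, carry-in 1, and digits 1,2,4,5,8,9 already taken and all letters distinct, L+Z≡U (mod 10) forces U=6 ⇒ U=6.
Step 8. [col 5: L + N ≡ S (mod 10)] in column 5 we have L+N≡S with carry-in 0; given L=1, N=9 and digits 1,2,4,5,6,8,9 already taken and all letters distinct, that pins S to 0. So S=0.

Answer: B=5, L=1, N=9, R=2, S=0, U=6, W=8, Z=4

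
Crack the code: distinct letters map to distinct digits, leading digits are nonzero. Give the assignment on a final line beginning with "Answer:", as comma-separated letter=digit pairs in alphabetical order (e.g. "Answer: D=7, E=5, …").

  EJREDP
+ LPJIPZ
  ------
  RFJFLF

Step 1. [col 1: P + Z ≡ F (mod 10)] column 1 (P + Z ≡ F (mod 10), carry-in 0) doesn't pin F yet; pick F=1 and continue, so F=1.
Step 2. [col 1: P + Z ≡ F (mod 10)] P=4 is one option consistent with column 1 (P + Z ≡ F (mod 10), carry-in 0) — take it, so P=4.
Step 3. [col 1: P + Z ≡ F (mod 10)] column 1 reads P+Z+carry(0)=F with P=4, F=1; with digits 1,4 already taken and all letters distinct, the only value for Z is 7, so Z=7.
Step 4. [col 2: D + P ≡ L (mod 10)] L=5 is one option consistent with column 2 (D + P ≡ L (mod 10), carry-in 1) — take it ⇒ L=5.
Step 5. [col 2: D + P ≡ L (mod 10)] in column 2 we have D+P≡L with carry-in 1; given P=4, L=5 and digits 1,4,5,7 already taken and all letters distinct, that pins D to 0 ⇒ D=0.
Step 6. [col 3: E + I ≡ F (mod 10)] several values work for I in column 3 (E + I ≡ F (mod 10), carry-in 0); try I=8, so I=8.
Step 7. [col 3: E + I ≡ F (mod 10)] in column 3 we have E+I≡F with carry-in 0; given I=8, F=1 and digits 0,1,4,5,7,8 already taken and all letters distinct, that pins E to 3, so E=3.
Step 8. [col 4: R + J ≡ J (mod 10)] column 4: given nothing yet, carry-in 1, and digits 0,1,3,4,5,7,8 already taken and all letters distinct, R+J≡J (mod 10) forces R=9 ⇒ R=9.
Step 9. [col 4: R + J ≡ J (mod 10)] column 4 (R + J ≡ J (mod 10), carry-in 1) doesn't pin J yet; pick J=6 and continue, so J=6.

Answer: D=0, E=3, F=1, I=8, J=6, L=5, P=4, R=9, Z=7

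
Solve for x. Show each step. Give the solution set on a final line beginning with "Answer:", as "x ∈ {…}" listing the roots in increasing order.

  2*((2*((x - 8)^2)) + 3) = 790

Step 1. [2*((2*((x - 8)^2)) + 3) = 790] 2 out front; divide by 2. So div: (2*((x - 8)^2)) + 3 = 395.
Step 2. [(2*((x - 8)^2)) + 3 = 395] 3 comes off first (subtract 3) ⇒ sub: 2*((x - 8)^2) = 392.
Step 3. [2*((x - 8)^2) = 392] LHS = 2·(…); ÷2 both sides, so div: (x - 8)^2 = 196.
Step 4. [(x - 8)^2 = 196] 196 ≥ 0, LHS is (·)² — take ±√, so sqrt: x - 8 = 14 or -14.
Step 5. [x - 8 = 14 or -14] 8 comes off first (add 8) ⇒ sub: x = 22 or -6.

Answer: x ∈ {-6, 22}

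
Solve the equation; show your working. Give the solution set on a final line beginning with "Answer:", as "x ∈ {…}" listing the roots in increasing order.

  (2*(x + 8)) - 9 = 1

Step 1. [(2*(x + 8)) - 9 = 1] peel the -9: add 9 from each side, so sub: 2*(x + 8) = 10.
Step 2. [2*(x + 8) = 10] 2 out front; divide by 2. So div: x + 8 = 5.
Step 3. [x + 8 = 5] 8 comes off first (subtract 8) ⇒ sub: x = -3.

Answer: x ∈ {-3}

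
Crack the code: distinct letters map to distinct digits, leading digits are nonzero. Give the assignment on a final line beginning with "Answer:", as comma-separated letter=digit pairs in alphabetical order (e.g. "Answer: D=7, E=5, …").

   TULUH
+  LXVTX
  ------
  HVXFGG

Step 1. [col 1: H + X ≡ G (mod 10)] no forcing yet in column 1 (carry-in 0); H=1 is free and consistent — try it, so H=1.
Step 2. [col 1: H + X ≡ G (mod 10)] column 1 (H + X ≡ G (mod 10), carry-in 0) doesn't pin X yet; pick X=6 and continue ⇒ X=6.
Step 3. [col 1: H + X ≡ G (mod 10)] in column 1 we have H+X≡G with carry-in 0; given H=1, X=6 and digits 1,6 already taken and all letters distinct, that pins G to 7. So G=7.
Step 4. [col 2: U + T ≡ G (mod 10)] several values work for T in column 2 (U + T ≡ G (mod 10), carry-in 0); try T=8 ⇒ T=8.
Step 5. [col 2: U + T ≡ G (mod 10)] from column 2 (T=8, G=7, carry-in 0, digits 1,6,7,8 already taken and all letters distinct): U must equal 9 ⇒ U=9.
Step 6. [col 3: L + V ≡ F (mod 10)] F=0 is one option consistent with column 3 (L + V ≡ F (mod 10), carry-in 1) — take it, so F=0.
Step 7. [col 3: L + V ≡ F (mod 10)] V=4 is one option consistent with column 3 (L + V ≡ F (mod 10), carry-in 1) — take it, so V=4.
Step 8. [col 3: L + V ≡ F (mod 10)] in column 3 we have L+V≡F with carry-in 1; given V=4, F=0 and digits 0,1,4,6,7,8,9 already taken and all letters distinct, that pins L to 5, so L=5.

Answer: F=0, G=7, H=1, L=5, T=8, U=9, V=4, X=6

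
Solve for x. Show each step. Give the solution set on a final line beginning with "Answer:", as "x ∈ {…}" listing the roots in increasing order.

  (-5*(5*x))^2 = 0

Step 1. [(-5*(5*x))^2 = 0] √ both sides: 0 ≥ 0 gives two branches. So sqrt: -5*(5*x) = 0.
Step 2. [-5*(5*x) = 0] leading coefficient -5: divide by -5, so div: 5*x = 0.
Step 3. [5*x = 0] 5·(inner) — divide through by 5, so div: x = 0.

Answer: x ∈ {0}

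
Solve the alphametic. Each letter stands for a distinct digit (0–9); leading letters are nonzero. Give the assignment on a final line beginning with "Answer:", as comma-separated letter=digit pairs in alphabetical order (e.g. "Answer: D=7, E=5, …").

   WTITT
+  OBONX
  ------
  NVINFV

Step 1. [col 1: T + X ≡ V (mod 10)] no forcing yet in column 1 (carry-in 0); X=3 is free and consistent — try it, so X=3.
Step 2. [col 1: T + X ≡ V (mod 10)] column 1 (T + X ≡ V (mod 10), carry-in 0) doesn't pin T yet; pick T=7 and continue. So T=7.
Step 3. [col 1: T + X ≡ V (mod 10)] from column 1 (T=7, X=3, carry-in 0, digits 3,7 already taken and all letters distinct): V must equal 0. So V=0.
Step 4. [col 2: T + N ≡ F (mod 10)] column 2 (T + N ≡ F (mod 10), carry-in 1) doesn't pin F yet; pick F=9 and continue ⇒ F=9.
Step 5. [col 2: T + N ≡ F (mod 10)] from column 2 (T=7, F=9, carry-in 1, digits 0,3,7,9 already taken and all letters distinct): N must equal 1, so N=1.
Step 6. [col 3: I + O ≡ N (mod 10)] I=6 is one option consistent with column 3 (I + O ≡ N (mod 10), carry-in 0) — take it. So I=6.
Step 7. [col 3: I + O ≡ N (mod 10)] column 3: given I=6, N=1, carry-in 0, and digits 0,1,3,6,7,9 already taken and all letters distinct, I+O≡N (mod 10) forces O=5. So O=5.
Step 8. [col 4: T + B ≡ I (mod 10)] column 4 reads T+B+carry(1)=I with T=7, I=6; with digits 0,1,3,5,6,7,9 already taken and all letters distinct, the only value for B is 8 ⇒ B=8.
Step 9. [col 5: W + O ≡ V (mod 10)] in column 5 we have W+O≡V with carry-in 1; given O=5, V=0 and digits 0,1,3,5,6,7,8,9 already taken and all letters distinct, that pins W to 4 ⇒ W=4.

Answer: B=8, F=9, I=6, N=1, O=5, T=7, V=0, W=4, X=3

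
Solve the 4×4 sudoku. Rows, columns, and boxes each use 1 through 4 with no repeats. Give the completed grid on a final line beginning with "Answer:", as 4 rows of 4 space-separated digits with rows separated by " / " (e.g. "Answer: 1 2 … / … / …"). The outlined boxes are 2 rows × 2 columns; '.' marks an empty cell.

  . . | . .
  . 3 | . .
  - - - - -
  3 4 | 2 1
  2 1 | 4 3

Step 1. [r2c4∈{2,4}] 2 has one home in row 2: r2c4, so r2c4=2.
Step 2. [r2c3∈{1}] r2c3 has the single candidate 1. So r2c3=1.
Step 3. [r2c1∈{4}] r2c1 is down to just 4. So r2c1=4.
Step 4. [r1c1∈{1}] r1c1 is down to just 1, so r1c1=1.
Step 5. [r1c3∈{3}] r1c3 is down to just 3 ⇒ r1c3=3.
Step 6. [r1c4∈{4}] r1c4's peers cover all but 4. So r1c4=4.
Step 7. [r1c2∈{2}] only 2 remains possible at r1c2. So r1c2=2.

Answer: 1 2 3 4 / 4 3 1 2 / 3 4 2 1 / 2 1 4 3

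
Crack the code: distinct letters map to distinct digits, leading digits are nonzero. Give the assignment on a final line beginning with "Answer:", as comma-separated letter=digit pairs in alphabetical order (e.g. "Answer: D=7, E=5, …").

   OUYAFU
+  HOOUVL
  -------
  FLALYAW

Step 1. [col 1: U + L ≡ W (mod 10)] several values work for W in column 1 (U + L ≡ W (mod 10), carry-in 0); try W=9, so W=9.
Step 2. [F] adding two 6-digit numbers gives at most 6+1 digits, and here it does — F is that final carry and must be 1, so F=1.
Step 3. [col 1: U + L ≡ W (mod 10)] L=5 is one option consistent with column 1 (U + L ≡ W (mod 10), carry-in 0) — take it. So L=5.
Step 4. [col 1: U + L ≡ W (mod 10)] from column 1 (L=5, W=9, carry-in 0, digits 1,5,9 already taken and all letters distinct): U must equal 4. So U=4.
Step 5. [col 2: F + V ≡ A (mod 10)] A=3 is one option consistent with column 2 (F + V ≡ A (mod 10), carry-in 0) — take it. So A=3.
Step 6. [col 2: F + V ≡ A (mod 10)] from column 2 (F=1, A=3, carry-in 0, digits 1,3,4,5,9 already taken and all letters distinct): V must equal 2. So V=2.
Step 7. [col 3: A + U ≡ Y (mod 10)] from column 3 (A=3, U=4, carry-in 0, digits 1,2,3,4,5,9 already taken and all letters distinct): Y must equal 7. So Y=7.
Step 8. [col 4: Y + O ≡ L (mod 10)] in column 4 we have Y+O≡L with carry-in 0; given Y=7, L=5 and digits 1,2,3,4,5,7,9 already taken and all letters distinct, that pins O to 8, so O=8.
Step 9. [col 6: O + H ≡ L (mod 10)] in column 6 we have O+H≡L with carry-in 1; given O=8, L=5 and digits 1,2,3,4,5,7,8,9 already taken and all letters distinct, that pins H to 6, so H=6.

Answer: A=3, F=1, H=6, L=5, O=8, U=4, V=2, W=9, Y=7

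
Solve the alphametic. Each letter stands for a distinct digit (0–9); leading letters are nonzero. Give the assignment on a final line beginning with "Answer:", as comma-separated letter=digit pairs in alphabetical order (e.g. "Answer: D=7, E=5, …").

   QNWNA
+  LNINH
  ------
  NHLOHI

Step 1. [col 1: A + H ≡ I (mod 10)] column 1 (A + H ≡ I (mod 10), carry-in 0) doesn't pin H yet; pick H=2 and continue ⇒ H=2.
Step 2. [col 1: A + H ≡ I (mod 10)] no forcing yet in column 1 (carry-in 0); I=8 is free and consistent — try it ⇒ I=8.
Step 3. [col 1: A + H ≡ I (mod 10)] in column 1 we have A+H≡I with carry-in 0; given H=2, I=8 and digits 2,8 already taken and all letters distinct, that pins A to 6, so A=6.
Step 4. [col 2: N + N ≡ H (mod 10)] column 2: given H=2, carry-in 0, and digits 2,6,8 already taken and all letters distinct, N+N≡H (mod 10) forces N=1. So N=1.
Step 5. [col 3: W + I ≡ O (mod 10)] several values work for W in column 3 (W + I ≡ O (mod 10), carry-in 0); try W=7, so W=7.
Step 6. [col 3: W + I ≡ O (mod 10)] from column 3 (W=7, I=8, carry-in 0, digits 1,2,6,7,8 already taken and all letters distinct): O must equal 5, so O=5.
Step 7. [col 4: N + N ≡ L (mod 10)] in column 4 we have N+N≡L with carry-in 1; given N=1 and digits 1,2,5,6,7,8 already taken and all letters distinct, that pins L to 3, so L=3.
Step 8. [col 5: Q + L ≡ H (mod 10)] in column 5 we have Q+L≡H with carry-in 0; given L=3, H=2 and digits 1,2,3,5,6,7,8 already taken and all letters distinct, that pins Q to 9, so Q=9.

Answer: A=6, H=2, I=8, L=3, N=1, O=5, Q=9, W=7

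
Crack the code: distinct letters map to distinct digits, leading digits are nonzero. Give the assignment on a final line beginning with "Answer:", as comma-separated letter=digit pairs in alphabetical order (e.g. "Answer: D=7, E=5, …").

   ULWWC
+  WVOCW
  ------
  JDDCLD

Step 1. [col 1: C + W ≡ D (mod 10)] D=3 is one option consistent with column 1 (C + W ≡ D (mod 10), carry-in 0) — take it. So D=3.
Step 2. [col 1: C + W ≡ D (mod 10)] column 1 (C + W ≡ D (mod 10), carry-in 0) doesn't pin C yet; pick C=8 and continue ⇒ C=8.
Step 3. [J] J is the leading digit of a 6-digit sum of two 5-digit numbers; the final carry is exactly 1 ⇒ J=1.
Step 4. [col 1: C + W ≡ D (mod 10)] column 1: given C=8, D=3, carry-in 0, and digits 1,3,8 already taken and all letters distinct, C+W≡D (mod 10) forces W=5 ⇒ W=5.
Step 5. [col 2: W + C ≡ L (mod 10)] from column 2 (W=5, C=8, carry-in 1, digits 1,3,5,8 already taken and all letters distinct): L must equal 4. So L=4.
Step 6. [col 3: W + O ≡ C (mod 10)] column 3 reads W+O+carry(1)=C with W=5, C=8; with digits 1,3,4,5,8 already taken and all letters distinct, the only value for O is 2. So O=2.
Step 7. [col 4: L + V ≡ D (mod 10)] from column 4 (L=4, D=3, carry-in 0, digits 1,2,3,4,5,8 already taken and all letters distinct): V must equal 9. So V=9.
Step 8. [col 5: U + W ≡ D (mod 10)] column 5 reads U+W+carry(1)=D with W=5, D=3; with digits 1,2,3,4,5,8,9 already taken and all letters distinct, the only value for U is 7 ⇒ U=7.

Answer: C=8, D=3, J=1, L=4, O=2, U=7, V=9, W=5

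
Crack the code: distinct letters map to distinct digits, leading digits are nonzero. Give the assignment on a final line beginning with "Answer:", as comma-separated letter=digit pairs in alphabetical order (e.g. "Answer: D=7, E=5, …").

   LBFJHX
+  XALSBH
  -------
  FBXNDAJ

Step 1. [col 1: X + H ≡ J (mod 10)] column 1 (X + H ≡ J (mod 10), carry-in 0) doesn't pin H yet; pick H=6 and continue. So H=6.
Step 2. [F] adding two 6-digit numbers gives at most 6+1 digits, and here it does — F is that final carry and must be 1, so F=1.
Step 3. [col 1: X + H ≡ J (mod 10)] no forcing yet in column 1 (carry-in 0); J=3 is free and consistent — try it ⇒ J=3.
Step 4. [col 1: X + H ≡ J (mod 10)] column 1: given H=6, J=3, carry-in 0, and digits 1,3,6 already taken and all letters distinct, X+H≡J (mod 10) forces X=7. So X=7.
Step 5. [col 2: H + B ≡ A (mod 10)] no forcing yet in column 2 (carry-in 1); A=2 is free and consistent — try it ⇒ A=2.
Step 6. [col 2: H + B ≡ A (mod 10)] column 2 reads H+B+carry(1)=A with H=6, A=2; with digits 1,2,3,6,7 already taken and all letters distinct, the only value for B is 5 ⇒ B=5.
Step 7. [col 3: J + S ≡ D (mod 10)] several values work for S in column 3 (J + S ≡ D (mod 10), carry-in 1); try S=0 ⇒ S=0.
Step 8. [col 3: J + S ≡ D (mod 10)] column 3: given J=3, S=0, carry-in 1, and digits 0,1,2,3,5,6,7 already taken and all letters distinct, J+S≡D (mod 10) forces D=4. So D=4.
Step 9. [col 4: F + L ≡ N (mod 10)] in column 4 we have F+L≡N with carry-in 0; given F=1 and digits 0,1,2,3,4,5,6,7 already taken and all letters distinct, that pins N to 9, so N=9.
Step 10. [col 4: F + L ≡ N (mod 10)] column 4 reads F+L+carry(0)=N with F=1, N=9; with digits 0,1,2,3,4,5,6,7,9 already taken and all letters distinct, the only value for L is 8 ⇒ L=8.

Answer: A=2, B=5, D=4, F=1, H=6, J=3, L=8, N=9, S=0, X=7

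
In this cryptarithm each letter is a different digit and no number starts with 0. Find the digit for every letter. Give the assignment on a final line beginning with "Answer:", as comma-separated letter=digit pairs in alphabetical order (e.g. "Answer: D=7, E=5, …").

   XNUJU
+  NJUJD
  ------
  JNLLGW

Step 1. [col 1: U + D ≡ W (mod 10)] U=5 is one option consistent with column 1 (U + D ≡ W (mod 10), carry-in 0) — take it ⇒ U=5.
Step 2. [col 1: U + D ≡ W (mod 10)] W=2 is one option consistent with column 1 (U + D ≡ W (mod 10), carry-in 0) — take it, so W=2.
Step 3. [J] the sum has 6 digits but both addends have 5; that extra leading digit J is the final carry, namely 1 ⇒ J=1.
Step 4. [col 1: U + D ≡ W (mod 10)] in column 1 we have U+D≡W with carry-in 0; given U=5, W=2 and digits 1,2,5 already taken and all letters distinct, that pins D to 7, so D=7.
Step 5. [col 2: J + J ≡ G (mod 10)] from column 2 (J=1, carry-in 1, digits 1,2,5,7 already taken and all letters distinct): G must equal 3, so G=3.
Step 6. [col 3: U + U ≡ L (mod 10)] from column 3 (U=5, carry-in 0, digits 1,2,3,5,7 already taken and all letters distinct): L must equal 0, so L=0.
Step 7. [col 4: N + J ≡ L (mod 10)] in column 4 we have N+J≡L with carry-in 1; given J=1, L=0 and digits 0,1,2,3,5,7 already taken and all letters distinct, that pins N to 8. So N=8.
Step 8. [col 5: X + N ≡ N (mod 10)] from column 5 (N=8, carry-in 1, digits 0,1,2,3,5,7,8 already taken and all letters distinct): X must equal 9. So X=9.

Answer: D=7, G=3, J=1, L=0, N=8, U=5, W=2, X=9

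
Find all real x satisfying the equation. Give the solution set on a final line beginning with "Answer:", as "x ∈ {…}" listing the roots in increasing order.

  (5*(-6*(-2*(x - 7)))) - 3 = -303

Step 1. [(5*(-6*(-2*(x - 7)))) - 3 = -303] the outer -3 inverts by adding 3, so sub: 5*(-6*(-2*(x - 7))) = -300.
Step 2. [5*(-6*(-2*(x - 7))) = -300] leading coefficient 5: divide by 5, so div: -6*(-2*(x - 7)) = -60.
Step 3. [-6*(-2*(x - 7)) = -60] -6·(inner) — divide through by -6 ⇒ div: -2*(x - 7) = 10.
Step 4. [-2*(x - 7) = 10] -2·(inner) — divide through by -2, so div: x - 7 = -5.
Step 5. [x - 7 = -5] add 7: x sits inside (… - 7), so sub: x = 2.

Answer: x ∈ {2}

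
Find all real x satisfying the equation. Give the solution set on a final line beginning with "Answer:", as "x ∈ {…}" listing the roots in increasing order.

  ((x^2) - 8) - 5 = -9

Step 1. [((x^2) - 8) - 5 = -9] -5 is outermost — add 5 both sides, so sub: (x^2) - 8 = -4.
Step 2. [(x^2) - 8 = -4] add 8: x sits inside (… - 8), so sub: x^2 = 4.
Step 3. [x^2 = 4] √ both sides: 4 ≥ 0 gives two branches, so sqrt: x = 2 or -2.

Answer: x ∈ {-2, 2}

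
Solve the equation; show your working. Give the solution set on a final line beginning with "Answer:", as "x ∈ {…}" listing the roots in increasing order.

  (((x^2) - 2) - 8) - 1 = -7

Step 1. [(((x^2) - 2) - 8) - 1 = -7] the outer -1 inverts by adding 1. So sub: ((x^2) - 2) - 8 = -6.
Step 2. [((x^2) - 2) - 8 = -6] peel the -8: add 8 from each side. So sub: (x^2) - 2 = 2.
Step 3. [(x^2) - 2 = 2] 2 comes off first (add 2). So sub: x^2 = 4.
Step 4. [x^2 = 4] √ both sides: 4 ≥ 0 gives two branches. So sqrt: x = 2 or -2.

Answer: x ∈ {-2, 2}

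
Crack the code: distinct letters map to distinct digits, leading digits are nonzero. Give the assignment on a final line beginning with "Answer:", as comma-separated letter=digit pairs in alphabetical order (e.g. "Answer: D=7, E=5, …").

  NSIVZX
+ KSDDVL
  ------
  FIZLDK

Step 1. [col 1: X + L ≡ K (mod 10)] several values work for L in column 1 (X + L ≡ K (mod 10), carry-in 0); try L=5 ⇒ L=5.
Step 2. [col 1: X + L ≡ K (mod 10)] column 1 (X + L ≡ K (mod 10), carry-in 0) doesn't pin X yet; pick X=9 and continue, so X=9.
Step 3. [col 1: X + L ≡ K (mod 10)] in column 1 we have X+L≡K with carry-in 0; given X=9, L=5 and digits 5,9 already taken and all letters distinct, that pins K to 4. So K=4.
Step 4. [col 2: Z + V ≡ D (mod 10)] V=2 is one option consistent with column 2 (Z + V ≡ D (mod 10), carry-in 1) — take it, so V=2.
Step 5. [col 2: Z + V ≡ D (mod 10)] several values work for Z in column 2 (Z + V ≡ D (mod 10), carry-in 1); try Z=0 ⇒ Z=0.
Step 6. [col 2: Z + V ≡ D (mod 10)] in column 2 we have Z+V≡D with carry-in 1; given Z=0, V=2 and digits 0,2,4,5,9 already taken and all letters distinct, that pins D to 3. So D=3.
Step 7. [col 4: I + D ≡ Z (mod 10)] in column 4 we have I+D≡Z with carry-in 0; given D=3, Z=0 and digits 0,2,3,4,5,9 already taken and all letters distinct, that pins I to 7, so I=7.
Step 8. [col 5: S + S ≡ I (mod 10)] from column 5 (I=7, carry-in 1, digits 0,2,3,4,5,7,9 already taken and all letters distinct): S must equal 8. So S=8.
Step 9. [col 6: N + K ≡ F (mod 10)] column 6 (N + K ≡ F (mod 10), carry-in 1) doesn't pin N yet; pick N=1 and continue. So N=1.
Step 10. [col 6: N + K ≡ F (mod 10)] from column 6 (N=1, K=4, carry-in 1, digits 0,1,2,3,4,5,7,8,9 already taken and all letters distinct): F must equal 6, so F=6.

Answer: D=3, F=6, I=7, K=4, L=5, N=1, S=8, V=2, X=9, Z=0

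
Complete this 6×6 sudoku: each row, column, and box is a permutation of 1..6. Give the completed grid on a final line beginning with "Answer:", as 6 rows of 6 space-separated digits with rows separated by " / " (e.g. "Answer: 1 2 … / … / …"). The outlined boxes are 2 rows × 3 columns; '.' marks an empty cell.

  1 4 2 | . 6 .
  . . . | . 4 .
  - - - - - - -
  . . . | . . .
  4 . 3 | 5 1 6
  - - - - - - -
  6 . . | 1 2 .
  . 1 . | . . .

Step 1. [r6c5∈{3,5}] r6c5 is the only open cell in col 5 admitting 5, so r6c5=5.
Step 2. [r1c4∈{3}] only 3 remains possible at r1c4 ⇒ r1c4=3.
Step 3. [r6c3∈{4}] r6c3 is down to just 4, so r6c3=4.
Step 4. [r6c6∈{3}] r6c6's peers cover all but 3 ⇒ r6c6=3.
Step 5. [r5c3∈{5}] nothing but 5 survives at r5c3, so r5c3=5.
Step 6. [r3c4∈{2,4}] across col 4, 4 lands solely at r3c4, so r3c4=4.
Step 7. [r3c6∈{2}] r3c6 is down to just 2, so r3c6=2.
Step 8. [r2c1∈{3,5}] r2c1 is the only open cell in col 1 admitting 3. So r2c1=3.
Step 9. [r2c2∈{5,6}] box 1 places 5 nowhere but r2c2, so r2c2=5.
Step 10. [r2c3∈{6}] nothing but 6 survives at r2c3 ⇒ r2c3=6.
Step 11. [r6c4∈{6}] r6c4's peers cover all but 6, so r6c4=6.
Step 12. [r2c6∈{1}] only 1 remains possible at r2c6, so r2c6=1.
Step 13. [r5c2∈{3}] r5c2's peers cover all but 3, so r5c2=3.
Step 14. [r3c1∈{5}] r3c1's peers cover all but 5. So r3c1=5.
Step 15. [r4c2∈{2}] r4c2 has the single candidate 2. So r4c2=2.
Step 16. [r3c2∈{6}] r3c2's peers cover all but 6 ⇒ r3c2=6.
Step 17. [r6c1∈{2}] nothing but 2 survives at r6c1, so r6c1=2.
Step 18. [r3c5∈{3}] r3c5's peers cover all but 3 ⇒ r3c5=3.
Step 19. [r5c6∈{4}] r5c6 is down to just 4 ⇒ r5c6=4.
Step 20. [r1c6∈{5}] nothing but 5 survives at r1c6 ⇒ r1c6=5.
Step 21. [r2c4∈{2}] only 2 remains possible at r2c4, so r2c4=2.
Step 22. [r3c3∈{1}] r3c3 has the single candidate 1. So r3c3=1.

Answer: 1 4 2 3 6 5 / 3 5 6 2 4 1 / 5 6 1 4 3 2 / 4 2 3 5 1 6 / 6 3 5 1 2 4 / 2 1 4 6 5 3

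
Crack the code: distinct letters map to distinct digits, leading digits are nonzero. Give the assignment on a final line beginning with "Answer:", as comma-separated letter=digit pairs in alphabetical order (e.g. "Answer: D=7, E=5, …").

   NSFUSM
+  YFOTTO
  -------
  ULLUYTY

Step 1. [col 1: M + O ≡ Y (mod 10)] M=2 is one option consistent with column 1 (M + O ≡ Y (mod 10), carry-in 0) — take it ⇒ M=2.
Step 2. [col 1: M + O ≡ Y (mod 10)] several values work for Y in column 1 (M + O ≡ Y (mod 10), carry-in 0); try Y=9, so Y=9.
Step 3. [U] the sum has 7 digits but both addends have 6; that extra leading digit U is the final carry, namely 1, so U=1.
Step 4. [col 1: M + O ≡ Y (mod 10)] column 1: given M=2, Y=9, carry-in 0, and digits 1,2,9 already taken and all letters distinct, M+O≡Y (mod 10) forces O=7 ⇒ O=7.
Step 5. [col 2: S + T ≡ T (mod 10)] column 2: given nothing yet, carry-in 0, and digits 1,2,7,9 already taken and all letters distinct, S+T≡T (mod 10) forces S=0, so S=0.
Step 6. [col 2: S + T ≡ T (mod 10)] T=8 is one option consistent with column 2 (S + T ≡ T (mod 10), carry-in 0) — take it, so T=8.
Step 7. [col 4: F + O ≡ U (mod 10)] from column 4 (O=7, U=1, carry-in 0, digits 0,1,2,7,8,9 already taken and all letters distinct): F must equal 4. So F=4.
Step 8. [col 5: S + F ≡ L (mod 10)] column 5: given S=0, F=4, carry-in 1, and digits 0,1,2,4,7,8,9 already taken and all letters distinct, S+F≡L (mod 10) forces L=5, so L=5.
Step 9. [col 6: N + Y ≡ L (mod 10)] in column 6 we have N+Y≡L with carry-in 0; given Y=9, L=5 and digits 0,1,2,4,5,7,8,9 already taken and all letters distinct, that pins N to 6. So N=6.

Answer: F=4, L=5, M=2, N=6, O=7, S=0, T=8, U=1, Y=9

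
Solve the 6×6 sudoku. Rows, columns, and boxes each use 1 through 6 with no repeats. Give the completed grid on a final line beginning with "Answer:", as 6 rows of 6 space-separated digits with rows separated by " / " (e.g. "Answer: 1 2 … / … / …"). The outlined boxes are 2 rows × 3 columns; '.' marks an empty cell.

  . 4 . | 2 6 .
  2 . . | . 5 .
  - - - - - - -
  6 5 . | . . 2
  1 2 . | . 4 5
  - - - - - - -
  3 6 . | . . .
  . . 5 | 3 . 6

Step 1. [r2c2∈{1,3}] in col 2, 3 fits only at r2c2, so r2c2=3.
Step 2. [r3c4∈{1}] r3c4's peers cover all but 1, so r3c4=1.
Step 3. [r1c3∈{1}] r1c3's peers cover all but 1 ⇒ r1c3=1.
Step 4. [r5c3∈{2,4}] r5c3 is the only open cell in col 3 admitting 2, so r5c3=2.
Step 5. [r2c4∈{4}] only 4 remains possible at r2c4, so r2c4=4.
Step 6. [r5c5∈{1}] r5c5 has the single candidate 1 ⇒ r5c5=1.
Step 7. [r3c5∈{3}] nothing but 3 survives at r3c5 ⇒ r3c5=3.
Step 8. [r6c5∈{2}] only 2 remains possible at r6c5 ⇒ r6c5=2.
Step 9. [r3c3∈{4}] nothing but 4 survives at r3c3, so r3c3=4.
Step 10. [r4c4∈{6}] r4c4 is down to just 6, so r4c4=6.
Step 11. [r2c3∈{6}] only 6 remains possible at r2c3, so r2c3=6.
Step 12. [r4c3∈{3}] r4c3 is down to just 3. So r4c3=3.
Step 13. [r6c1∈{4}] only 4 remains possible at r6c1. So r6c1=4.
Step 14. [r2c6∈{1}] r2c6 has the single candidate 1 ⇒ r2c6=1.
Step 15. [r1c1∈{5}] r1c1's peers cover all but 5, so r1c1=5.
Step 16. [r5c4∈{5}] r5c4's peers cover all but 5, so r5c4=5.
Step 17. [r6c2∈{1}] r6c2 has the single candidate 1 ⇒ r6c2=1.
Step 18. [r5c6∈{4}] only 4 remains possible at r5c6 ⇒ r5c6=4.
Step 19. [r1c6∈{3}] nothing but 3 survives at r1c6, so r1c6=3.

Answer: 5 4 1 2 6 3 / 2 3 6 4 5 1 / 6 5 4 1 3 2 / 1 2 3 6 4 5 / 3 6 2 5 1 4 / 4 1 5 3 2 6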